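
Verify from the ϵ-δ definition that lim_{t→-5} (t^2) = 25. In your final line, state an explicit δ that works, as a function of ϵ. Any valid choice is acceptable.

Let ϵ > 0 be given. We seek δ > 0 with 0 < |t + 5| < δ ⇒ |t^2 − 25| < ϵ.
Factor: t^2 − 25 = (t + 5)(t - 5), so |t^2 − 25| = |t + 5|·|t - 5|.
Impose δ ≤ 2 so that |t| < 7; then |t - 5| ≤ 12.
Hence |t^2 − 25| ≤ 12|t + 5|, which is < ϵ once |t + 5| < ϵ/12.
Take δ = min(2, ϵ/12). If 0 < |t + 5| < δ then both bounds hold and |t^2 − 25| ≤ 12|t + 5| < 12·(ϵ/12) = ϵ.

δ = min(2, ϵ/12)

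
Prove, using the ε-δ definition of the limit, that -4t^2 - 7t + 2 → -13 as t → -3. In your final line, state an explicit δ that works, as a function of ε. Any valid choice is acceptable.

δ = min(1, ε/21)

Let ε > 0 be given. We want δ > 0 such that 0 < |t + 3| < δ implies |(-4t^2 - 7t + 2) + 13| < ε.
(-4t^2 - 7t + 2) + 13 = -4t^2 - 7t + 15 = (t + 3)(-4t + 5).
So |(-4t^2 - 7t + 2) + 13| = |t + 3|·|-4t + 5|.
Assume first that |t + 3| < 1, so |t| < 4. Then |-4t + 5| ≤ 4·4 + 5 = 21.
Hence |(-4t^2 - 7t + 2) + 13| ≤ 21|t + 3| < ε provided |t + 3| < ε/21.
Choosing δ = min(1, ε/21) ensures both conditions, hence |(-4t^2 - 7t + 2) + 13| < ε.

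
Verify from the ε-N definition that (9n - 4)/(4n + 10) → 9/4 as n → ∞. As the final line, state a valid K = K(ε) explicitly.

Suppose ε > 0. For n ≥ 1, |(9n - 4)/(4n + 10) − (9/4)| = |-106|/(4(4n + 10)) = 106/(4(4n + 10)).
Since 4n + 10 ≥ 4n for n ≥ 1, this is ≤ 106/(4·4n) = (53/8)/n.
So |(9n - 4)/(4n + 10) − (9/4)| < ε whenever n > (53/8)/ε.
Take K = (53/8)/ε. If n > K then |(9n - 4)/(4n + 10) − (9/4)| ≤ (53/8)/n < ε.

K = (53/8)/ε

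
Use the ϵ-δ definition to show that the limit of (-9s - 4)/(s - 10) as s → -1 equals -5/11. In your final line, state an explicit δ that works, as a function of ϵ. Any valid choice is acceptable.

δ = min(11/2, (121/188)ϵ)

Suppose ϵ > 0. We want δ > 0 with 0 < |s + 1| < δ ⇒ |(-9s - 4)/(s - 10) + 5/11| < ϵ.
Combining over a common denominator, (-9s - 4)/(s - 10) + 5/11 = [(-9s - 4)·(-11) − 5·(s - 10)] / [(-11)·(s - 10)] = 94(s + 1) / ((-11)(s - 10)).
So |(-9s - 4)/(s - 10) + 5/11| = 94|s + 1| / (11·|s − 10|).
Restrict δ ≤ 11/2. Then |s + 1| < 11/2 gives |s − 10| = |(s + 1) + (-11)| ≥ 11 − 11/2 = 11/2.
Hence |(-9s - 4)/(s - 10) + 5/11| < 94|s + 1|/(11·(11/2)) = (188/121)|s + 1|, which is < ϵ once |s + 1| < (121/188)ϵ.
Take δ = min(11/2, (121/188)ϵ). Then 0 < |s + 1| < δ forces both bounds, so |(-9s - 4)/(s - 10) + 5/11| < ϵ.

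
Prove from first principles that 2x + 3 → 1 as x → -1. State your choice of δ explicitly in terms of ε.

Suppose ε > 0. We need δ > 0 so that 0 < |x + 1| < δ implies |(2x + 3) − 1| < ε.
|(2x + 3) − 1| = |2x + 2| = 2|x + 1|.
So 2|x + 1| < ε exactly when |x + 1| < ε/2.
Take δ = ε/2. If 0 < |x + 1| < δ then |(2x + 3) − 1| = 2|x + 1| < 2·(ε/2) = ε.

δ = ε/2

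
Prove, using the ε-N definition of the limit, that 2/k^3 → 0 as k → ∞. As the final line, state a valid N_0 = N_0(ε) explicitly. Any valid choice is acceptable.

Fix ε > 0. For k ≥ 1, |2/k^3 − 0| = 2/k^3.
2/k^3 < ε ⇔ k^3 > 2/ε ⇔ k > (2/ε)^{1/3}.
Take N_0 = (2/ε)^{1/3}. Then k > N_0 implies 2/k^3 < ε.

N_0 = (2/ε)^{1/3}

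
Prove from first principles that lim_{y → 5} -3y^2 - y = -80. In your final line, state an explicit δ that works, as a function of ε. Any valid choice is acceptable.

Let ε > 0 be given. We want δ > 0 such that 0 < |y − 5| < δ implies |(-3y^2 - y) + 80| < ε.
(-3y^2 - y) + 80 = -3y^2 - y + 80 = (y − 5)(-3y - 16).
So |(-3y^2 - y) + 80| = |y − 5|·|-3y - 16|.
Assume first that |y − 5| < 1, so |y| < 6. Then |-3y - 16| ≤ 3·6 + 16 = 34.
Hence |(-3y^2 - y) + 80| ≤ 34|y − 5| < ε provided |y − 5| < ε/34.
Take δ = min(1, ε/34). Then 0 < |y − 5| < δ gives both |y − 5| < 1 and |y − 5| < ε/34, so |(-3y^2 - y) + 80| < ε.

δ = min(1, ε/34)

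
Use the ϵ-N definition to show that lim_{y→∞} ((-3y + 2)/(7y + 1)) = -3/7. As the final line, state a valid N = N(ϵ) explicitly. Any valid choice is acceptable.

Fix ϵ > 0. We seek N > 0 such that y > N implies |(-3y + 2)/(7y + 1) + 3/7| < ϵ.
(-3y + 2)/(7y + 1) + 3/7 = (7(-3y + 2) − (-3)(7y + 1)) / (7(7y + 1)) = 17/(7(7y + 1)).
For y > 0 we have 7y + 1 > 7y, so |(-3y + 2)/(7y + 1) + 3/7| = 17/(7(7y + 1)) < 17/(7·7y) = (17/49)/y.
Thus |(-3y + 2)/(7y + 1) + 3/7| < ϵ whenever y > (17/49)/ϵ.
Take N = (17/49)/ϵ. If y > N then |(-3y + 2)/(7y + 1) + 3/7| < (17/49)/y < ϵ.

N = (17/49)/ϵ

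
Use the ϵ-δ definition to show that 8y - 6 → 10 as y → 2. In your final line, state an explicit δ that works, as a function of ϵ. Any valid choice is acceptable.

δ = ϵ/8

Fix ϵ > 0. We need δ > 0 so that 0 < |y − 2| < δ implies |(8y - 6) − 10| < ϵ.
Since (8y - 6) − 10 = 8(y − 2), we have |(8y - 6) − 10| = 8|y − 2|.
So 8|y − 2| < ϵ exactly when |y − 2| < ϵ/8.
Choosing δ = ϵ/8 gives |(8y - 6) − 10| = 8|y − 2| < ϵ whenever |y − 2| < δ.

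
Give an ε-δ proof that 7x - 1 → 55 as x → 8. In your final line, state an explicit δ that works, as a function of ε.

δ = ε/7

Fix ε > 0. We need δ > 0 so that 0 < |x − 8| < δ implies |(7x - 1) − 55| < ε.
|(7x - 1) − 55| = |7x - 56| = 7|x − 8|.
Thus it suffices that |x − 8| < ε/7.
Take δ = ε/7. If 0 < |x − 8| < δ then |(7x - 1) − 55| = 7|x − 8| < 7·(ε/7) = ε.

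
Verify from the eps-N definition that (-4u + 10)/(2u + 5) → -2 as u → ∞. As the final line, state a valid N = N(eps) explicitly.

Fix eps > 0. We seek N > 0 such that u > N implies |(-4u + 10)/(2u + 5) + 2| < eps.
(-4u + 10)/(2u + 5) + 2 = (2(-4u + 10) − (-4)(2u + 5)) / (2(2u + 5)) = 40/(2(2u + 5)).
For u > 0 we have 2u + 5 > 2u, so |(-4u + 10)/(2u + 5) + 2| = 40/(2(2u + 5)) < 40/(2·2u) = 10/u.
Thus |(-4u + 10)/(2u + 5) + 2| < eps whenever u > 10/eps.
Take N = 10/eps. If u > N then |(-4u + 10)/(2u + 5) + 2| < 10/u < eps.

N = 10/eps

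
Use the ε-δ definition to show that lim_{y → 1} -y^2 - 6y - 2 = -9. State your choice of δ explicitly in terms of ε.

δ = min(1, ε/9)

Let ε > 0. We want δ > 0 such that 0 < |y − 1| < δ implies |(-y^2 - 6y - 2) + 9| < ε.
(-y^2 - 6y - 2) + 9 = -y^2 - 6y + 7 = (y − 1)(-y - 7).
So |(-y^2 - 6y - 2) + 9| = |y − 1|·|-y - 7|.
Require δ ≤ 1. Then |y − 1| < 1 gives |y| < 2, and by the triangle inequality |-y - 7| ≤ 2 + 7 = 9.
Hence |(-y^2 - 6y - 2) + 9| ≤ 9|y − 1| < ε provided |y − 1| < ε/9.
Take δ = min(1, ε/9). Then 0 < |y − 1| < δ gives both |y − 1| < 1 and |y − 1| < ε/9, so |(-y^2 - 6y - 2) + 9| < ε.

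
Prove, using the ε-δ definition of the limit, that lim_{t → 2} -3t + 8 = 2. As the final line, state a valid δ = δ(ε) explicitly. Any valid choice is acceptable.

Let ε > 0 be given. We need δ > 0 so that 0 < |t − 2| < δ implies |(-3t + 8) − 2| < ε.
|(-3t + 8) − 2| = |-3t + 6| = 3|t − 2|.
So 3|t − 2| < ε exactly when |t − 2| < ε/3.
Take δ = ε/3. If 0 < |t − 2| < δ then |(-3t + 8) − 2| = 3|t − 2| < 3·(ε/3) = ε.

δ = ε/3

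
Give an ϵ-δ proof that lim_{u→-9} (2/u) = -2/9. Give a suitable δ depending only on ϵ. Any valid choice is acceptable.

Let ϵ > 0 be given. We seek δ > 0 such that 0 < |u + 9| < δ implies |2/u + 2/9| < ϵ.
|2/u + 2/9| = 2·|-9 − u|/(9·|u|) = 2|u + 9|/(9|u|).
Require δ ≤ 9/2 so that |u| > 9 − 9/2 = 9/2, hence 9|u| > 81/2.
Then |2/u + 2/9| < 2|u + 9|/(81/2), which is < ϵ when |u + 9| < (81/4)ϵ.
Take δ = min(9/2, (81/4)ϵ). Then 0 < |u + 9| < δ gives both |u + 9| < 9/2 and |u + 9| < (81/4)ϵ, so |2/u + 2/9| < ϵ.

δ = min(9/2, (81/4)ϵ)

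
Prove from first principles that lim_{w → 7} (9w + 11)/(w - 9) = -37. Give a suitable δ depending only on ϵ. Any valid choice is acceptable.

Let ϵ > 0. We want δ > 0 with 0 < |w − 7| < δ ⇒ |(9w + 11)/(w - 9) + 37| < ϵ.
Combining over a common denominator, (9w + 11)/(w - 9) + 37 = [(9w + 11)·(-2) − 74·(w - 9)] / [(-2)·(w - 9)] = -92(w − 7) / ((-2)(w - 9)).
So |(9w + 11)/(w - 9) + 37| = 92|w − 7| / (2·|w − 9|).
Restrict δ ≤ 1. Then |w − 7| < 1 gives |w − 9| = |(w − 7) + (-2)| ≥ 2 − 1 = 1.
Hence |(9w + 11)/(w - 9) + 37| < 92|w − 7|/(2·1) = 46|w − 7|, which is < ϵ once |w − 7| < (1/46)ϵ.
Take δ = min(1, (1/46)ϵ). Then 0 < |w − 7| < δ forces both bounds, so |(9w + 11)/(w - 9) + 37| < ϵ.

δ = min(1, (1/46)ϵ)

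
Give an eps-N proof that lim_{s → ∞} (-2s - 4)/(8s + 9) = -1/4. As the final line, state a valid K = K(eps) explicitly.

K = (7/32)/eps

Fix eps > 0. We seek K > 0 such that s > K implies |(-2s - 4)/(8s + 9) + 1/4| < eps.
(-2s - 4)/(8s + 9) + 1/4 = (8(-2s - 4) − (-2)(8s + 9)) / (8(8s + 9)) = -14/(8(8s + 9)).
For s > 0 we have 8s + 9 > 8s, so |(-2s - 4)/(8s + 9) + 1/4| = 14/(8(8s + 9)) < 14/(8·8s) = (7/32)/s.
Thus |(-2s - 4)/(8s + 9) + 1/4| < eps whenever s > (7/32)/eps.
Take K = (7/32)/eps. If s > K then |(-2s - 4)/(8s + 9) + 1/4| < (7/32)/s < eps.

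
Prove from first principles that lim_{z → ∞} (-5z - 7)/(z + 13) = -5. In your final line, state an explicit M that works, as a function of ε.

M = 58/ε

Suppose ε > 0. We seek M > 0 such that z > M implies |(-5z - 7)/(z + 13) + 5| < ε.
(-5z - 7)/(z + 13) + 5 = ((-5z - 7) − (-5)(z + 13)) / ((z + 13)) = 58/((z + 13)).
For z > 0 we have z + 13 > z, so |(-5z - 7)/(z + 13) + 5| = 58/((z + 13)) < 58/(z) = 58/z.
Thus |(-5z - 7)/(z + 13) + 5| < ε whenever z > 58/ε.
Take M = 58/ε. If z > M then |(-5z - 7)/(z + 13) + 5| < 58/z < ε.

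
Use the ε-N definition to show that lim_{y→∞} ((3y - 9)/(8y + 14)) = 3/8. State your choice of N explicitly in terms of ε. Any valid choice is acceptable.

N = (57/32)/ε

Let ε > 0. We seek N > 0 such that y > N implies |(3y - 9)/(8y + 14) − (3/8)| < ε.
(3y - 9)/(8y + 14) − (3/8) = (8(3y - 9) − 3(8y + 14)) / (8(8y + 14)) = -114/(8(8y + 14)).
For y > 0 we have 8y + 14 > 8y, so |(3y - 9)/(8y + 14) − (3/8)| = 114/(8(8y + 14)) < 114/(8·8y) = (57/32)/y.
Thus |(3y - 9)/(8y + 14) − (3/8)| < ε whenever y > (57/32)/ε.
Take N = (57/32)/ε. If y > N then |(3y - 9)/(8y + 14) − (3/8)| < (57/32)/y < ε.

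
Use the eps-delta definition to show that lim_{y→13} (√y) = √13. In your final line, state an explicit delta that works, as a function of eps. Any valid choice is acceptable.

Let eps > 0 be given. We want delta > 0 such that 0 < |y − 13| < delta implies |√y − √13| < eps.
Rationalise: √y − √13 = (y − 13)/(√y + √13), so |√y − √13| = |y − 13|/(√y + √13).
Restrict delta ≤ 13 so that |y − 13| < 13 forces y > 0, and then √y + √13 > √13.
Hence |√y − √13| < |y − 13|/√13, which is < eps once |y − 13| < √13·eps.
Take delta = min(13, √13·eps). If 0 < |y − 13| < delta then y > 0 and |√y − √13| < |y − 13|/√13 < eps.

delta = min(13, √13·eps)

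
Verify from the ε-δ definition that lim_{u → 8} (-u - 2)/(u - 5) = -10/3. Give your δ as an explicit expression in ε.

δ = min(3/2, (9/14)ε)

Suppose ε > 0. We want δ > 0 with 0 < |u − 8| < δ ⇒ |(-u - 2)/(u - 5) + 10/3| < ε.
Combining over a common denominator, (-u - 2)/(u - 5) + 10/3 = [(-u - 2)·3 − (-10)·(u - 5)] / [3·(u - 5)] = 7(u − 8) / (3(u - 5)).
So |(-u - 2)/(u - 5) + 10/3| = 7|u − 8| / (3·|u − 5|).
Require δ ≤ 3/2, so |u − 5| ≥ |3| − |u − 8| > 3 − 3/2 = 3/2.
Hence |(-u - 2)/(u - 5) + 10/3| < 7|u − 8|/(3·(3/2)) = (14/9)|u − 8|, which is < ε once |u − 8| < (9/14)ε.
Take δ = min(3/2, (9/14)ε). Then 0 < |u − 8| < δ forces both bounds, so |(-u - 2)/(u - 5) + 10/3| < ε.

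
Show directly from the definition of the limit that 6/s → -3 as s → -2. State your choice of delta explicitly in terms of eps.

delta = min(1, (1/3)eps)

Suppose eps > 0. We seek delta > 0 such that 0 < |s + 2| < delta implies |6/s + 3| < eps.
|6/s + 3| = 6·|-2 − s|/(2·|s|) = 6|s + 2|/(2|s|).
Require delta ≤ 1 so that |s| > 2 − 1 = 1, hence 2|s| > 2.
Then |6/s + 3| < 6|s + 2|/2, which is < eps when |s + 2| < (1/3)eps.
Take delta = min(1, (1/3)eps). Then 0 < |s + 2| < delta gives both |s + 2| < 1 and |s + 2| < (1/3)eps, so |6/s + 3| < eps.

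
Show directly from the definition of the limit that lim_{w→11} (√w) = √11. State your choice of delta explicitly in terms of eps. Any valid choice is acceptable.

delta = min(11, √11·eps)

Let eps > 0. We want delta > 0 such that 0 < |w − 11| < delta implies |√w − √11| < eps.
Multiplying by the conjugate, |√w − √11| = |w − 11|/(√w + √11).
Restrict delta ≤ 11 so that |w − 11| < 11 forces w > 0, and then √w + √11 > √11.
Hence |√w − √11| < |w − 11|/√11, which is < eps once |w − 11| < √11·eps.
Take delta = min(11, √11·eps). If 0 < |w − 11| < delta then w > 0 and |√w − √11| < |w − 11|/√11 < eps.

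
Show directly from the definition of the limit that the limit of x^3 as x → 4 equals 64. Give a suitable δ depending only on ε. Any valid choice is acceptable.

Fix ε > 0. We seek δ > 0 with 0 < |x − 4| < δ ⇒ |x^3 − 64| < ε.
Factor: x^3 − 64 = (x − 4)(x^2 + 4x + 16), so |x^3 − 64| = |x − 4|·|x^2 + 4x + 16|.
Restrict δ ≤ 2. Then |x − 4| < 2 gives |x| < 6, so by the triangle inequality |x^2 + 4x + 16| ≤ 6^2 + 4·6 + 16 = 76.
Hence |x^3 − 64| ≤ 76|x − 4|, which is < ε once |x − 4| < ε/76.
Take δ = min(2, ε/76). If 0 < |x − 4| < δ then both bounds hold and |x^3 − 64| ≤ 76|x − 4| < 76·(ε/76) = ε.

δ = min(2, ε/76)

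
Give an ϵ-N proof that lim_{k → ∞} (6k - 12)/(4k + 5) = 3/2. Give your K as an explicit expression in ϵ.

K = (39/8)/ϵ

Fix ϵ > 0. For k ≥ 1, |(6k - 12)/(4k + 5) − (3/2)| = |-78|/(4(4k + 5)) = 78/(4(4k + 5)).
Since 4k + 5 ≥ 4k for k ≥ 1, this is ≤ 78/(4·4k) = (39/8)/k.
So |(6k - 12)/(4k + 5) − (3/2)| < ϵ whenever k > (39/8)/ϵ.
Take K = (39/8)/ϵ. If k > K then |(6k - 12)/(4k + 5) − (3/2)| ≤ (39/8)/k < ϵ.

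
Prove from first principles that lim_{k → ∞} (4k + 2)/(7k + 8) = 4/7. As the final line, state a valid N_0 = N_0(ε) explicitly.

Fix ε > 0. For k ≥ 1, |(4k + 2)/(7k + 8) − (4/7)| = |-18|/(7(7k + 8)) = 18/(7(7k + 8)).
Since 7k + 8 ≥ 7k for k ≥ 1, this is ≤ 18/(7·7k) = (18/49)/k.
So |(4k + 2)/(7k + 8) − (4/7)| < ε whenever k > (18/49)/ε.
Take N_0 = (18/49)/ε. If k > N_0 then |(4k + 2)/(7k + 8) − (4/7)| ≤ (18/49)/k < ε.

N_0 = (18/49)/ε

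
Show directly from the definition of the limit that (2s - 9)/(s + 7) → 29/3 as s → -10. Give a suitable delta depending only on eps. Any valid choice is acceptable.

delta = min(3/2, (9/46)eps)

Suppose eps > 0. We want delta > 0 with 0 < |s + 10| < delta ⇒ |(2s - 9)/(s + 7) − (29/3)| < eps.
Combining over a common denominator, (2s - 9)/(s + 7) − (29/3) = [(2s - 9)·(-3) − (-29)·(s + 7)] / [(-3)·(s + 7)] = 23(s + 10) / ((-3)(s + 7)).
So |(2s - 9)/(s + 7) − (29/3)| = 23|s + 10| / (3·|s + 7|).
Require delta ≤ 3/2, so |s + 7| ≥ |-3| − |s + 10| > 3 − 3/2 = 3/2.
Hence |(2s - 9)/(s + 7) − (29/3)| < 23|s + 10|/(3·(3/2)) = (46/9)|s + 10|, which is < eps once |s + 10| < (9/46)eps.
Take delta = min(3/2, (9/46)eps). Then 0 < |s + 10| < delta forces both bounds, so |(2s - 9)/(s + 7) − (29/3)| < eps.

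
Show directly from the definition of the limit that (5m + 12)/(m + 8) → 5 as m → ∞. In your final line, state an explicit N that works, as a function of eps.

Let eps > 0. For m ≥ 1, |(5m + 12)/(m + 8) − 5| = |-28|/((m + 8)) = 28/((m + 8)).
Since m + 8 ≥ m for m ≥ 1, this is ≤ 28/(m) = 28/m.
So |(5m + 12)/(m + 8) − 5| < eps whenever m > 28/eps.
Take N = 28/eps. If m > N then |(5m + 12)/(m + 8) − 5| ≤ 28/m < eps.

N = 28/eps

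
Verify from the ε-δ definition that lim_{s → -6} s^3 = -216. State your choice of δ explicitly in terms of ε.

Let ε > 0 be given. We seek δ > 0 with 0 < |s + 6| < δ ⇒ |s^3 + 216| < ε.
Factor: s^3 + 216 = (s + 6)(s^2 - 6s + 36), so |s^3 + 216| = |s + 6|·|s^2 - 6s + 36|.
Restrict δ ≤ 1. Then |s + 6| < 1 gives |s| < 7, so by the triangle inequality |s^2 - 6s + 36| ≤ 7^2 + 6·7 + 36 = 127.
Hence |s^3 + 216| ≤ 127|s + 6|, which is < ε once |s + 6| < ε/127.
Take δ = min(1, ε/127). If 0 < |s + 6| < δ then both bounds hold and |s^3 + 216| ≤ 127|s + 6| < 127·(ε/127) = ε.

δ = min(1, ε/127)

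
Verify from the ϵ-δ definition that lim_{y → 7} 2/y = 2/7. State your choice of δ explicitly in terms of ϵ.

δ = min(7/2, (49/4)ϵ)

Fix ϵ > 0. We seek δ > 0 such that 0 < |y − 7| < δ implies |2/y − (2/7)| < ϵ.
|2/y − (2/7)| = 2·|7 − y|/(7·|y|) = 2|y − 7|/(7|y|).
Require δ ≤ 7/2 so that |y| > 7 − 7/2 = 7/2, hence 7|y| > 49/2.
Then |2/y − (2/7)| < 2|y − 7|/(49/2), which is < ϵ when |y − 7| < (49/4)ϵ.
Take δ = min(7/2, (49/4)ϵ). Then 0 < |y − 7| < δ gives both |y − 7| < 7/2 and |y − 7| < (49/4)ϵ, so |2/y − (2/7)| < ϵ.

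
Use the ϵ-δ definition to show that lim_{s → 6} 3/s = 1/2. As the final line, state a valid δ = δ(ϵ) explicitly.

Suppose ϵ > 0. We seek δ > 0 such that 0 < |s − 6| < δ implies |3/s − (1/2)| < ϵ.
|3/s − (1/2)| = 3·|6 − s|/(6·|s|) = 3|s − 6|/(6|s|).
Restrict δ ≤ 3. Then |s − 6| < 3 gives |s| > 3, so 6|s| > 18.
Then |3/s − (1/2)| < 3|s − 6|/18, which is < ϵ when |s − 6| < 6ϵ.
Take δ = min(3, 6ϵ). Then 0 < |s − 6| < δ gives both |s − 6| < 3 and |s − 6| < 6ϵ, so |3/s − (1/2)| < ϵ.

δ = min(3, 6ϵ)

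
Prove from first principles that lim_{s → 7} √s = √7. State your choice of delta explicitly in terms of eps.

delta = min(7, √7·eps)

Let eps > 0. We want delta > 0 such that 0 < |s − 7| < delta implies |√s − √7| < eps.
Rationalise: √s − √7 = (s − 7)/(√s + √7), so |√s − √7| = |s − 7|/(√s + √7).
Restrict delta ≤ 7 so that |s − 7| < 7 forces s > 0, and then √s + √7 > √7.
Hence |√s − √7| < |s − 7|/√7, which is < eps once |s − 7| < √7·eps.
Take delta = min(7, √7·eps). If 0 < |s − 7| < delta then s > 0 and |√s − √7| < |s − 7|/√7 < eps.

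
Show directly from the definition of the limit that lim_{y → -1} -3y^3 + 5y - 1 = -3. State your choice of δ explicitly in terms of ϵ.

Let ϵ > 0 be given. We want δ > 0 such that 0 < |y + 1| < δ implies |(-3y^3 + 5y - 1) + 3| < ϵ.
(-3y^3 + 5y - 1) + 3 = -3y^3 + 5y + 2 = (y + 1)(-3y^2 + 3y + 2).
So |(-3y^3 + 5y - 1) + 3| = |y + 1|·|-3y^2 + 3y + 2|.
Assume first that |y + 1| < 1, so |y| < 2. Then |-3y^2 + 3y + 2| ≤ 3·2^2 + 3·2 + 2 = 20.
Hence |(-3y^3 + 5y - 1) + 3| ≤ 20|y + 1| < ϵ provided |y + 1| < ϵ/20.
Take δ = min(1, ϵ/20). Then 0 < |y + 1| < δ gives both |y + 1| < 1 and |y + 1| < ϵ/20, so |(-3y^3 + 5y - 1) + 3| < ϵ.

δ = min(1, ϵ/20)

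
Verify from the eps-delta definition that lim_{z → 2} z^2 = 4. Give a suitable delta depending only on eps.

delta = min(1, eps/5)

Let eps > 0. We seek delta > 0 with 0 < |z − 2| < delta ⇒ |z^2 − 4| < eps.
Factor: z^2 − 4 = (z − 2)(z + 2), so |z^2 − 4| = |z − 2|·|z + 2|.
Impose delta ≤ 1 so that |z| < 3; then |z + 2| ≤ 5.
Hence |z^2 − 4| ≤ 5|z − 2|, which is < eps once |z − 2| < eps/5.
Take delta = min(1, eps/5). If 0 < |z − 2| < delta then both bounds hold and |z^2 − 4| ≤ 5|z − 2| < 5·(eps/5) = eps.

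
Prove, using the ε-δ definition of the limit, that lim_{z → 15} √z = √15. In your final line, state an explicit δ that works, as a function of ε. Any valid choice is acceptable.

δ = min(15, √15·ε)

Fix ε > 0. We want δ > 0 such that 0 < |z − 15| < δ implies |√z − √15| < ε.
Rationalise: √z − √15 = (z − 15)/(√z + √15), so |√z − √15| = |z − 15|/(√z + √15).
Restrict δ ≤ 15 so that |z − 15| < 15 forces z > 0, and then √z + √15 > √15.
Hence |√z − √15| < |z − 15|/√15, which is < ε once |z − 15| < √15·ε.
Take δ = min(15, √15·ε). If 0 < |z − 15| < δ then z > 0 and |√z − √15| < |z − 15|/√15 < ε.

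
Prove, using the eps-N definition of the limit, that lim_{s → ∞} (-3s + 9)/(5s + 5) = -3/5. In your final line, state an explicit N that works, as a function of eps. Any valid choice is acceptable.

N = (12/5)/eps

Suppose eps > 0. We seek N > 0 such that s > N implies |(-3s + 9)/(5s + 5) + 3/5| < eps.
(-3s + 9)/(5s + 5) + 3/5 = (5(-3s + 9) − (-3)(5s + 5)) / (5(5s + 5)) = 60/(5(5s + 5)).
For s > 0 we have 5s + 5 > 5s, so |(-3s + 9)/(5s + 5) + 3/5| = 60/(5(5s + 5)) < 60/(5·5s) = (12/5)/s.
Thus |(-3s + 9)/(5s + 5) + 3/5| < eps whenever s > (12/5)/eps.
Take N = (12/5)/eps. If s > N then |(-3s + 9)/(5s + 5) + 3/5| < (12/5)/s < eps.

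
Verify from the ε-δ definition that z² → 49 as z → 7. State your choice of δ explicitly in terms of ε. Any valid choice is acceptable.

δ = min(1, ε/15)

Fix ε > 0. We seek δ > 0 with 0 < |z − 7| < δ ⇒ |z² − 49| < ε.
Factor: z² − 49 = (z − 7)(z + 7), so |z² − 49| = |z − 7|·|z + 7|.
Impose δ ≤ 1 so that |z| < 8; then |z + 7| ≤ 15.
Hence |z² − 49| ≤ 15|z − 7|, which is < ε once |z − 7| < ε/15.
Take δ = min(1, ε/15). If 0 < |z − 7| < δ then both bounds hold and |z² − 49| ≤ 15|z − 7| < 15·(ε/15) = ε.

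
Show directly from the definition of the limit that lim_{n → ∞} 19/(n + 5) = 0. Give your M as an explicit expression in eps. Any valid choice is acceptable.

M = 19/eps

Suppose eps > 0. For n ≥ 1, |19/(n + 5) − 0| = 19/(n + 5) ≤ 19/n.
We need 19/n < eps, i.e. n > 19/eps.
Take M = 19/eps. If n > M then |19/(n + 5)| ≤ 19/n < eps.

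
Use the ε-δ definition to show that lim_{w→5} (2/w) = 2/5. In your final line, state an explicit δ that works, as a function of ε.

δ = min(5/2, (25/4)ε)

Fix ε > 0. We seek δ > 0 such that 0 < |w − 5| < δ implies |2/w − (2/5)| < ε.
|2/w − (2/5)| = 2·|5 − w|/(5·|w|) = 2|w − 5|/(5|w|).
Require δ ≤ 5/2 so that |w| > 5 − 5/2 = 5/2, hence 5|w| > 25/2.
Then |2/w − (2/5)| < 2|w − 5|/(25/2), which is < ε when |w − 5| < (25/4)ε.
Take δ = min(5/2, (25/4)ε). Then 0 < |w − 5| < δ gives both |w − 5| < 5/2 and |w − 5| < (25/4)ε, so |2/w − (2/5)| < ε.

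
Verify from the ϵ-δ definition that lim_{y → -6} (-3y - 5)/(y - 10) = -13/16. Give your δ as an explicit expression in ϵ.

δ = min(8, (128/35)ϵ)

Fix ϵ > 0. We want δ > 0 with 0 < |y + 6| < δ ⇒ |(-3y - 5)/(y - 10) + 13/16| < ϵ.
Combining over a common denominator, (-3y - 5)/(y - 10) + 13/16 = [(-3y - 5)·(-16) − 13·(y - 10)] / [(-16)·(y - 10)] = 35(y + 6) / ((-16)(y - 10)).
So |(-3y - 5)/(y - 10) + 13/16| = 35|y + 6| / (16·|y − 10|).
Restrict δ ≤ 8. Then |y + 6| < 8 gives |y − 10| = |(y + 6) + (-16)| ≥ 16 − 8 = 8.
Hence |(-3y - 5)/(y - 10) + 13/16| < 35|y + 6|/(16·8) = (35/128)|y + 6|, which is < ϵ once |y + 6| < (128/35)ϵ.
Take δ = min(8, (128/35)ϵ). Then 0 < |y + 6| < δ forces both bounds, so |(-3y - 5)/(y - 10) + 13/16| < ϵ.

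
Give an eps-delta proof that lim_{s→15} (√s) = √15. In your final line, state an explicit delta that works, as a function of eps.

Let eps > 0 be given. We want delta > 0 such that 0 < |s − 15| < delta implies |√s − √15| < eps.
Rationalise: √s − √15 = (s − 15)/(√s + √15), so |√s − √15| = |s − 15|/(√s + √15).
Restrict delta ≤ 15 so that |s − 15| < 15 forces s > 0, and then √s + √15 > √15.
Hence |√s − √15| < |s − 15|/√15, which is < eps once |s − 15| < √15·eps.
Take delta = min(15, √15·eps). If 0 < |s − 15| < delta then s > 0 and |√s − √15| < |s − 15|/√15 < eps.

delta = min(15, √15·eps)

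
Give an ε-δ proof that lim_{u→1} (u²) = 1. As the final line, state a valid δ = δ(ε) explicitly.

δ = min(1, ε/3)

Suppose ε > 0. We seek δ > 0 with 0 < |u − 1| < δ ⇒ |u² − 1| < ε.
Factor: u² − 1 = (u − 1)(u + 1), so |u² − 1| = |u − 1|·|u + 1|.
Impose δ ≤ 1 so that |u| < 2; then |u + 1| ≤ 3.
Hence |u² − 1| ≤ 3|u − 1|, which is < ε once |u − 1| < ε/3.
Take δ = min(1, ε/3). If 0 < |u − 1| < δ then both bounds hold and |u² − 1| ≤ 3|u − 1| < 3·(ε/3) = ε.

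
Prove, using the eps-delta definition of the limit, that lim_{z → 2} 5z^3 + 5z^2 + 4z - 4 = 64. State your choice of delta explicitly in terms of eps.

Suppose eps > 0. We want delta > 0 such that 0 < |z − 2| < delta implies |(5z^3 + 5z^2 + 4z - 4) − 64| < eps.
(5z^3 + 5z^2 + 4z - 4) − 64 = 5z^3 + 5z^2 + 4z - 68 = (z − 2)(5z^2 + 15z + 34).
So |(5z^3 + 5z^2 + 4z - 4) − 64| = |z − 2|·|5z^2 + 15z + 34|.
Assume first that |z − 2| < 1, so |z| < 3. Then |5z^2 + 15z + 34| ≤ 5·3^2 + 15·3 + 34 = 124.
Hence |(5z^3 + 5z^2 + 4z - 4) − 64| ≤ 124|z − 2| < eps provided |z − 2| < eps/124.
Take delta = min(1, eps/124). Then 0 < |z − 2| < delta gives both |z − 2| < 1 and |z − 2| < eps/124, so |(5z^3 + 5z^2 + 4z - 4) − 64| < eps.

delta = min(1, eps/124)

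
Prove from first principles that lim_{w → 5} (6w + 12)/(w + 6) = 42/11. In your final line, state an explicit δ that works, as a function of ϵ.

Suppose ϵ > 0. We want δ > 0 with 0 < |w − 5| < δ ⇒ |(6w + 12)/(w + 6) − (42/11)| < ϵ.
Combining over a common denominator, (6w + 12)/(w + 6) − (42/11) = [(6w + 12)·11 − 42·(w + 6)] / [11·(w + 6)] = 24(w − 5) / (11(w + 6)).
So |(6w + 12)/(w + 6) − (42/11)| = 24|w − 5| / (11·|w + 6|).
Require δ ≤ 11/2, so |w + 6| ≥ |11| − |w − 5| > 11 − 11/2 = 11/2.
Hence |(6w + 12)/(w + 6) − (42/11)| < 24|w − 5|/(11·(11/2)) = (48/121)|w − 5|, which is < ϵ once |w − 5| < (121/48)ϵ.
Take δ = min(11/2, (121/48)ϵ). Then 0 < |w − 5| < δ forces both bounds, so |(6w + 12)/(w + 6) − (42/11)| < ϵ.

δ = min(11/2, (121/48)ϵ)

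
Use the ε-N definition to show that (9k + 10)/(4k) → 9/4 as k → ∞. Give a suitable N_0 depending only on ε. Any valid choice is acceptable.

Let ε > 0. For k ≥ 1, |(9k + 10)/(4k) − (9/4)| = |40|/(4(4k)) = 40/(4(4k)).
Since 4k ≥ 4k for k ≥ 1, this is ≤ 40/(4·4k) = (5/2)/k.
So |(9k + 10)/(4k) − (9/4)| < ε whenever k > (5/2)/ε.
Take N_0 = (5/2)/ε. If k > N_0 then |(9k + 10)/(4k) − (9/4)| ≤ (5/2)/k < ε.

N_0 = (5/2)/ε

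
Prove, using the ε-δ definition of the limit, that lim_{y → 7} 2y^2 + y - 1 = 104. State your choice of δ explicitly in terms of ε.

δ = min(2, ε/33)

Let ε > 0 be given. We want δ > 0 such that 0 < |y − 7| < δ implies |(2y^2 + y - 1) − 104| < ε.
(2y^2 + y - 1) − 104 = 2y^2 + y - 105 = (y − 7)(2y + 15).
So |(2y^2 + y - 1) − 104| = |y − 7|·|2y + 15|.
Assume first that |y − 7| < 2, so |y| < 9. Then |2y + 15| ≤ 2·9 + 15 = 33.
Hence |(2y^2 + y - 1) − 104| ≤ 33|y − 7| < ε provided |y − 7| < ε/33.
Choosing δ = min(2, ε/33) ensures both conditions, hence |(2y^2 + y - 1) − 104| < ε.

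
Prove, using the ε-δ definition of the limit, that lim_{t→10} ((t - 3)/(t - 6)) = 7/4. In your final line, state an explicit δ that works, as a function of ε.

δ = min(2, (8/3)ε)

Fix ε > 0. We want δ > 0 with 0 < |t − 10| < δ ⇒ |(t - 3)/(t - 6) − (7/4)| < ε.
Combining over a common denominator, (t - 3)/(t - 6) − (7/4) = [(t - 3)·4 − 7·(t - 6)] / [4·(t - 6)] = -3(t − 10) / (4(t - 6)).
So |(t - 3)/(t - 6) − (7/4)| = 3|t − 10| / (4·|t − 6|).
Require δ ≤ 2, so |t − 6| ≥ |4| − |t − 10| > 4 − 2 = 2.
Hence |(t - 3)/(t - 6) − (7/4)| < 3|t − 10|/(4·2) = (3/8)|t − 10|, which is < ε once |t − 10| < (8/3)ε.
Take δ = min(2, (8/3)ε). Then 0 < |t − 10| < δ forces both bounds, so |(t - 3)/(t - 6) − (7/4)| < ε.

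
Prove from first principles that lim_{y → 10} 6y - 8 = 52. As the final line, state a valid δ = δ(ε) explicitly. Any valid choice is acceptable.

Let ε > 0 be given. We need δ > 0 so that 0 < |y − 10| < δ implies |(6y - 8) − 52| < ε.
Since (6y - 8) − 52 = 6(y − 10), we have |(6y - 8) − 52| = 6|y − 10|.
Thus it suffices that |y − 10| < ε/6.
Take δ = ε/6. If 0 < |y − 10| < δ then |(6y - 8) − 52| = 6|y − 10| < 6·(ε/6) = ε.

δ = ε/6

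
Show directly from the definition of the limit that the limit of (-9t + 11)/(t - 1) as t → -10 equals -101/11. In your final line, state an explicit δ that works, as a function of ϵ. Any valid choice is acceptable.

Let ϵ > 0 be given. We want δ > 0 with 0 < |t + 10| < δ ⇒ |(-9t + 11)/(t - 1) + 101/11| < ϵ.
Combining over a common denominator, (-9t + 11)/(t - 1) + 101/11 = [(-9t + 11)·(-11) − 101·(t - 1)] / [(-11)·(t - 1)] = -2(t + 10) / ((-11)(t - 1)).
So |(-9t + 11)/(t - 1) + 101/11| = 2|t + 10| / (11·|t − 1|).
Require δ ≤ 11/2, so |t − 1| ≥ |-11| − |t + 10| > 11 − 11/2 = 11/2.
Hence |(-9t + 11)/(t - 1) + 101/11| < 2|t + 10|/(11·(11/2)) = (4/121)|t + 10|, which is < ϵ once |t + 10| < (121/4)ϵ.
Take δ = min(11/2, (121/4)ϵ). Then 0 < |t + 10| < δ forces both bounds, so |(-9t + 11)/(t - 1) + 101/11| < ϵ.

δ = min(11/2, (121/4)ϵ)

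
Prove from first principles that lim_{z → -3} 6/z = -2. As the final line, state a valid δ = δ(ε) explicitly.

Fix ε > 0. We seek δ > 0 such that 0 < |z + 3| < δ implies |6/z + 2| < ε.
|6/z + 2| = 6·|-3 − z|/(3·|z|) = 6|z + 3|/(3|z|).
Require δ ≤ 3/2 so that |z| > 3 − 3/2 = 3/2, hence 3|z| > 9/2.
Then |6/z + 2| < 6|z + 3|/(9/2), which is < ε when |z + 3| < (3/4)ε.
Take δ = min(3/2, (3/4)ε). Then 0 < |z + 3| < δ gives both |z + 3| < 3/2 and |z + 3| < (3/4)ε, so |6/z + 2| < ε.

δ = min(3/2, (3/4)ε)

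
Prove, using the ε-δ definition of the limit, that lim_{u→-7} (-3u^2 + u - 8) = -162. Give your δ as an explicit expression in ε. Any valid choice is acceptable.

δ = min(1, ε/46)

Let ε > 0 be given. We want δ > 0 such that 0 < |u + 7| < δ implies |(-3u^2 + u - 8) + 162| < ε.
(-3u^2 + u - 8) + 162 = -3u^2 + u + 154 = (u + 7)(-3u + 22).
So |(-3u^2 + u - 8) + 162| = |u + 7|·|-3u + 22|.
Require δ ≤ 1. Then |u + 7| < 1 gives |u| < 8, and by the triangle inequality |-3u + 22| ≤ 3·8 + 22 = 46.
Hence |(-3u^2 + u - 8) + 162| ≤ 46|u + 7| < ε provided |u + 7| < ε/46.
Take δ = min(1, ε/46). Then 0 < |u + 7| < δ gives both |u + 7| < 1 and |u + 7| < ε/46, so |(-3u^2 + u - 8) + 162| < ε.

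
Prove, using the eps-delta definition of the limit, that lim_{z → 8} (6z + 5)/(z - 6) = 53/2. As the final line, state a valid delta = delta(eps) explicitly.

Let eps > 0. We want delta > 0 with 0 < |z − 8| < delta ⇒ |(6z + 5)/(z - 6) − (53/2)| < eps.
Combining over a common denominator, (6z + 5)/(z - 6) − (53/2) = [(6z + 5)·2 − 53·(z - 6)] / [2·(z - 6)] = -41(z − 8) / (2(z - 6)).
So |(6z + 5)/(z - 6) − (53/2)| = 41|z − 8| / (2·|z − 6|).
Require delta ≤ 1, so |z − 6| ≥ |2| − |z − 8| > 2 − 1 = 1.
Hence |(6z + 5)/(z - 6) − (53/2)| < 41|z − 8|/(2·1) = (41/2)|z − 8|, which is < eps once |z − 8| < (2/41)eps.
Take delta = min(1, (2/41)eps). Then 0 < |z − 8| < delta forces both bounds, so |(6z + 5)/(z - 6) − (53/2)| < eps.

delta = min(1, (2/41)eps)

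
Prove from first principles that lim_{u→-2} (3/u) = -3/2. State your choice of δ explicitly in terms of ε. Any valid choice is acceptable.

δ = min(1, (2/3)ε)

Fix ε > 0. We seek δ > 0 such that 0 < |u + 2| < δ implies |3/u + 3/2| < ε.
|3/u + 3/2| = 3·|-2 − u|/(2·|u|) = 3|u + 2|/(2|u|).
Restrict δ ≤ 1. Then |u + 2| < 1 gives |u| > 1, so 2|u| > 2.
Then |3/u + 3/2| < 3|u + 2|/2, which is < ε when |u + 2| < (2/3)ε.
Take δ = min(1, (2/3)ε). Then 0 < |u + 2| < δ gives both |u + 2| < 1 and |u + 2| < (2/3)ε, so |3/u + 3/2| < ε.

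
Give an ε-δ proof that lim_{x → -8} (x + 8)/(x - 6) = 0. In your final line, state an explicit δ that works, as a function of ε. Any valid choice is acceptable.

Fix ε > 0. We want δ > 0 with 0 < |x + 8| < δ ⇒ |(x + 8)/(x - 6) − 0| < ε.
Combining over a common denominator, (x + 8)/(x - 6) − 0 = [(x + 8)·(-14) − 0·(x - 6)] / [(-14)·(x - 6)] = -14(x + 8) / ((-14)(x - 6)).
So |(x + 8)/(x - 6) − 0| = 14|x + 8| / (14·|x − 6|).
Restrict δ ≤ 7. Then |x + 8| < 7 gives |x − 6| = |(x + 8) + (-14)| ≥ 14 − 7 = 7.
Hence |(x + 8)/(x - 6) − 0| < 14|x + 8|/(14·7) = (1/7)|x + 8|, which is < ε once |x + 8| < 7ε.
Take δ = min(7, 7ε). Then 0 < |x + 8| < δ forces both bounds, so |(x + 8)/(x - 6) − 0| < ε.

δ = min(7, 7ε)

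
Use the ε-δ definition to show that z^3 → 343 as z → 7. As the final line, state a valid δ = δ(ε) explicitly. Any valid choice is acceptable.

Suppose ε > 0. We seek δ > 0 with 0 < |z − 7| < δ ⇒ |z^3 − 343| < ε.
Factor: z^3 − 343 = (z − 7)(z^2 + 7z + 49), so |z^3 − 343| = |z − 7|·|z^2 + 7z + 49|.
Impose δ ≤ 1 so that |z| < 8; then |z^2 + 7z + 49| ≤ 169.
Hence |z^3 − 343| ≤ 169|z − 7|, which is < ε once |z − 7| < ε/169.
Take δ = min(1, ε/169). If 0 < |z − 7| < δ then both bounds hold and |z^3 − 343| ≤ 169|z − 7| < 169·(ε/169) = ε.

δ = min(1, ε/169)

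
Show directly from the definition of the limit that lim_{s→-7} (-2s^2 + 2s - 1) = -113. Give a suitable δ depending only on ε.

Suppose ε > 0. We want δ > 0 such that 0 < |s + 7| < δ implies |(-2s^2 + 2s - 1) + 113| < ε.
(-2s^2 + 2s - 1) + 113 = -2s^2 + 2s + 112 = (s + 7)(-2s + 16).
So |(-2s^2 + 2s - 1) + 113| = |s + 7|·|-2s + 16|.
Require δ ≤ 1. Then |s + 7| < 1 gives |s| < 8, and by the triangle inequality |-2s + 16| ≤ 2·8 + 16 = 32.
Hence |(-2s^2 + 2s - 1) + 113| ≤ 32|s + 7| < ε provided |s + 7| < ε/32.
Take δ = min(1, ε/32). Then 0 < |s + 7| < δ gives both |s + 7| < 1 and |s + 7| < ε/32, so |(-2s^2 + 2s - 1) + 113| < ε.

δ = min(1, ε/32)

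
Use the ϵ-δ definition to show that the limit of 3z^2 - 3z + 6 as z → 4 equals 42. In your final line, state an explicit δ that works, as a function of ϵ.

δ = min(1, ϵ/24)

Let ϵ > 0 be given. We want δ > 0 such that 0 < |z − 4| < δ implies |(3z^2 - 3z + 6) − 42| < ϵ.
(3z^2 - 3z + 6) − 42 = 3z^2 - 3z - 36 = (z − 4)(3z + 9).
So |(3z^2 - 3z + 6) − 42| = |z − 4|·|3z + 9|.
Assume first that |z − 4| < 1, so |z| < 5. Then |3z + 9| ≤ 3·5 + 9 = 24.
Hence |(3z^2 - 3z + 6) − 42| ≤ 24|z − 4| < ϵ provided |z − 4| < ϵ/24.
Take δ = min(1, ϵ/24). Then 0 < |z − 4| < δ gives both |z − 4| < 1 and |z − 4| < ϵ/24, so |(3z^2 - 3z + 6) − 42| < ϵ.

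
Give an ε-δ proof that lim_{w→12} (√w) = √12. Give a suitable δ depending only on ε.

Let ε > 0. We want δ > 0 such that 0 < |w − 12| < δ implies |√w − √12| < ε.
Multiplying by the conjugate, |√w − √12| = |w − 12|/(√w + √12).
Restrict δ ≤ 12 so that |w − 12| < 12 forces w > 0, and then √w + √12 > √12.
Hence |√w − √12| < |w − 12|/√12, which is < ε once |w − 12| < √12·ε.
Take δ = min(12, √12·ε). If 0 < |w − 12| < δ then w > 0 and |√w − √12| < |w − 12|/√12 < ε.

δ = min(12, √12·ε)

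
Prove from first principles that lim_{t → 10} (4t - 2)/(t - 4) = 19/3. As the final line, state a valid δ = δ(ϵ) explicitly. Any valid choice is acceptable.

Let ϵ > 0 be given. We want δ > 0 with 0 < |t − 10| < δ ⇒ |(4t - 2)/(t - 4) − (19/3)| < ϵ.
Combining over a common denominator, (4t - 2)/(t - 4) − (19/3) = [(4t - 2)·6 − 38·(t - 4)] / [6·(t - 4)] = -14(t − 10) / (6(t - 4)).
So |(4t - 2)/(t - 4) − (19/3)| = 14|t − 10| / (6·|t − 4|).
Restrict δ ≤ 3. Then |t − 10| < 3 gives |t − 4| = |(t − 10) + 6| ≥ 6 − 3 = 3.
Hence |(4t - 2)/(t - 4) − (19/3)| < 14|t − 10|/(6·3) = (7/9)|t − 10|, which is < ϵ once |t − 10| < (9/7)ϵ.
Take δ = min(3, (9/7)ϵ). Then 0 < |t − 10| < δ forces both bounds, so |(4t - 2)/(t - 4) − (19/3)| < ϵ.

δ = min(3, (9/7)ϵ)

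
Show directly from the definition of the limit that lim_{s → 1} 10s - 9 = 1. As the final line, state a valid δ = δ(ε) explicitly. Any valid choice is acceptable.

δ = ε/10

Let ε > 0 be given. We need δ > 0 so that 0 < |s − 1| < δ implies |(10s - 9) − 1| < ε.
|(10s - 9) − 1| = |10s - 10| = 10|s − 1|.
Thus it suffices that |s − 1| < ε/10.
Choosing δ = ε/10 gives |(10s - 9) − 1| = 10|s − 1| < ε whenever |s − 1| < δ.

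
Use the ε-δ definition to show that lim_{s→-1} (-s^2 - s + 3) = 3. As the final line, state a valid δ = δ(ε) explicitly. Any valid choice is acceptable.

δ = min(2, ε/3)

Fix ε > 0. We want δ > 0 such that 0 < |s + 1| < δ implies |(-s^2 - s + 3) − 3| < ε.
(-s^2 - s + 3) − 3 = -s^2 - s = (s + 1)(-s).
So |(-s^2 - s + 3) − 3| = |s + 1|·|-s|.
Require δ ≤ 2. Then |s + 1| < 2 gives |s| < 3, and by the triangle inequality |-s| ≤ 3 = 3.
Hence |(-s^2 - s + 3) − 3| ≤ 3|s + 1| < ε provided |s + 1| < ε/3.
Take δ = min(2, ε/3). Then 0 < |s + 1| < δ gives both |s + 1| < 2 and |s + 1| < ε/3, so |(-s^2 - s + 3) − 3| < ε.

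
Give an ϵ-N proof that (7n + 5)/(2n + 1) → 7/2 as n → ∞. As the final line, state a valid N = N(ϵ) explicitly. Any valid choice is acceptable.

N = (3/4)/ϵ

Let ϵ > 0 be given. For n ≥ 1, |(7n + 5)/(2n + 1) − (7/2)| = |3|/(2(2n + 1)) = 3/(2(2n + 1)).
Since 2n + 1 ≥ 2n for n ≥ 1, this is ≤ 3/(2·2n) = (3/4)/n.
So |(7n + 5)/(2n + 1) − (7/2)| < ϵ whenever n > (3/4)/ϵ.
Take N = (3/4)/ϵ. If n > N then |(7n + 5)/(2n + 1) − (7/2)| ≤ (3/4)/n < ϵ.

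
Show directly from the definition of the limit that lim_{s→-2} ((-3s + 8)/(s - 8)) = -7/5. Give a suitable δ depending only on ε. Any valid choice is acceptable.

Let ε > 0 be given. We want δ > 0 with 0 < |s + 2| < δ ⇒ |(-3s + 8)/(s - 8) + 7/5| < ε.
Combining over a common denominator, (-3s + 8)/(s - 8) + 7/5 = [(-3s + 8)·(-10) − 14·(s - 8)] / [(-10)·(s - 8)] = 16(s + 2) / ((-10)(s - 8)).
So |(-3s + 8)/(s - 8) + 7/5| = 16|s + 2| / (10·|s − 8|).
Restrict δ ≤ 5. Then |s + 2| < 5 gives |s − 8| = |(s + 2) + (-10)| ≥ 10 − 5 = 5.
Hence |(-3s + 8)/(s - 8) + 7/5| < 16|s + 2|/(10·5) = (8/25)|s + 2|, which is < ε once |s + 2| < (25/8)ε.
Take δ = min(5, (25/8)ε). Then 0 < |s + 2| < δ forces both bounds, so |(-3s + 8)/(s - 8) + 7/5| < ε.

δ = min(5, (25/8)ε)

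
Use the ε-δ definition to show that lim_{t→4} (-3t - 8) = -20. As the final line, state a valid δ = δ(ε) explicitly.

δ = ε/3

Let ε > 0 be given. We need δ > 0 so that 0 < |t − 4| < δ implies |(-3t - 8) + 20| < ε.
Since (-3t - 8) + 20 = -3(t − 4), we have |(-3t - 8) + 20| = 3|t − 4|.
Thus it suffices that |t − 4| < ε/3.
Take δ = ε/3. If 0 < |t − 4| < δ then |(-3t - 8) + 20| = 3|t − 4| < 3·(ε/3) = ε.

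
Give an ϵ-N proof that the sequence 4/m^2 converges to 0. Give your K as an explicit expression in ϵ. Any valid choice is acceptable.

K = (4/ϵ)^{1/2}

Suppose ϵ > 0. For m ≥ 1, |4/m^2 − 0| = 4/m^2.
4/m^2 < ϵ ⇔ m^2 > 4/ϵ ⇔ m > (4/ϵ)^{1/2}.
Take K = (4/ϵ)^{1/2}. Then m > K implies 4/m^2 < ϵ.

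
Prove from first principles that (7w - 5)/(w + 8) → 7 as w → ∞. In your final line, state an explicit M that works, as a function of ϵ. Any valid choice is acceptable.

Suppose ϵ > 0. We seek M > 0 such that w > M implies |(7w - 5)/(w + 8) − 7| < ϵ.
(7w - 5)/(w + 8) − 7 = ((7w - 5) − 7(w + 8)) / ((w + 8)) = -61/((w + 8)).
For w > 0 we have w + 8 > w, so |(7w - 5)/(w + 8) − 7| = 61/((w + 8)) < 61/(w) = 61/w.
Thus |(7w - 5)/(w + 8) − 7| < ϵ whenever w > 61/ϵ.
Take M = 61/ϵ. If w > M then |(7w - 5)/(w + 8) − 7| < 61/w < ϵ.

M = 61/ϵ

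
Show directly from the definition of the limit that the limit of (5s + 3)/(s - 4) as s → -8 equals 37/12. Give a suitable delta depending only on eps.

delta = min(6, (72/23)eps)

Let eps > 0. We want delta > 0 with 0 < |s + 8| < delta ⇒ |(5s + 3)/(s - 4) − (37/12)| < eps.
Combining over a common denominator, (5s + 3)/(s - 4) − (37/12) = [(5s + 3)·(-12) − (-37)·(s - 4)] / [(-12)·(s - 4)] = -23(s + 8) / ((-12)(s - 4)).
So |(5s + 3)/(s - 4) − (37/12)| = 23|s + 8| / (12·|s − 4|).
Restrict delta ≤ 6. Then |s + 8| < 6 gives |s − 4| = |(s + 8) + (-12)| ≥ 12 − 6 = 6.
Hence |(5s + 3)/(s - 4) − (37/12)| < 23|s + 8|/(12·6) = (23/72)|s + 8|, which is < eps once |s + 8| < (72/23)eps.
Take delta = min(6, (72/23)eps). Then 0 < |s + 8| < delta forces both bounds, so |(5s + 3)/(s - 4) − (37/12)| < eps.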